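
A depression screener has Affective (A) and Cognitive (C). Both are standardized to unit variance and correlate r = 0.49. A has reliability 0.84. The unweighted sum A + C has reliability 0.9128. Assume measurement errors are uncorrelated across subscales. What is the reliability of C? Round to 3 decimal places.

0.900

Var(A+C) = 2 + 2·0.49 = 2.980.
True-score variance = ρ_A + ρ_C + 2·0.49, so 0.9128 = (0.84 + ρ_C + 0.98) / 2.980.
ρ_C = 0.9128·2.980 − 0.84 − 0.98 = 0.900.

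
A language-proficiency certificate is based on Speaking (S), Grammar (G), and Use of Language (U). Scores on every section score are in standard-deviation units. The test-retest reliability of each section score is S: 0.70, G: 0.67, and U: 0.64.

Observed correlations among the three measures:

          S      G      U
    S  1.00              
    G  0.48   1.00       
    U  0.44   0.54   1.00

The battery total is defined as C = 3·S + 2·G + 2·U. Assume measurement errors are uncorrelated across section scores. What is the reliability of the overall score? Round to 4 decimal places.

Var(C) = 3² + 2² + 2² + 2·[6·0.48 + 6·0.44 + 4·0.54] = 17 + 15.36 = 32.36.
With uncorrelated errors the cross-covariances are all true-score covariance, so they carry over unchanged; only the diagonal terms shrink to ρᵢσᵢ².
True-score variance = [3²·0.70 + 2²·0.67 + 2²·0.64] + 15.36 = 11.54 + 15.36 = 26.9.
Reliability = 26.9 / 32.36 = 0.8313.

0.8313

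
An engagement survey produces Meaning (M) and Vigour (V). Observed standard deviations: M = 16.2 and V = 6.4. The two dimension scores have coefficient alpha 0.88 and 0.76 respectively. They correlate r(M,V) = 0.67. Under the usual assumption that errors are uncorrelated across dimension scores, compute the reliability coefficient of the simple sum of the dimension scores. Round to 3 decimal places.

Var(M+V) = 16.2² + 6.4² + 2·[16.2·6.4·0.67] = 303.4 + 138.931 = 442.331.
Because errors are independent across components, Cov(Tᵢ,Tⱼ) = Cov(Xᵢ,Xⱼ); the off-diagonal part of the true-score variance is the same as above.
True-score variance = [16.2²·0.88 + 6.4²·0.76] + 138.931 = 262.077 + 138.931 = 401.008.
Reliability = 401.008 / 442.331 = 0.907.

0.907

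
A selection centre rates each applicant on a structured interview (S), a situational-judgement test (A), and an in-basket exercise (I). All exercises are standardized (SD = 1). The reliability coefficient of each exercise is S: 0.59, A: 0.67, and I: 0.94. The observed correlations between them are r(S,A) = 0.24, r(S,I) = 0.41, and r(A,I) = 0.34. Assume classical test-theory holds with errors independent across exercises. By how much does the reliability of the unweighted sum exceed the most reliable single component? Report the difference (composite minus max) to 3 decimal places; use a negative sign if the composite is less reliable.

Var(sum) = 3 + 1.98 = 4.98; true-score variance = 2.2 + 1.98 = 4.18; composite reliability = 0.8394.
Max component reliability = 0.9400.
Difference = 0.8394 − 0.9400 = -0.101.

-0.101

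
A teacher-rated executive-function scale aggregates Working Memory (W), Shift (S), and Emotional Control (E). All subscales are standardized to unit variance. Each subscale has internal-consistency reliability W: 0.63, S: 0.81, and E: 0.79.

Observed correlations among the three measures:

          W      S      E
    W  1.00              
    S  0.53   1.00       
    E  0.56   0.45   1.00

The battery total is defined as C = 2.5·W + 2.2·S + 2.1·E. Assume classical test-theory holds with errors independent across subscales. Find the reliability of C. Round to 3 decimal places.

Var(C) = 2.5² + 2.2² + 2.1² + 2·[5.5·0.53 + 5.25·0.56 + 4.62·0.45] = 15.5 + 15.868 = 31.368.
Under uncorrelated errors the observed covariances equal the true-score covariances, so only the own-variance terms attenuate.
True-score variance = [2.5²·0.63 + 2.2²·0.81 + 2.1²·0.79] + 15.868 = 11.3418 + 15.868 = 27.2098.
Reliability = 27.2098 / 31.368 = 0.867.

0.867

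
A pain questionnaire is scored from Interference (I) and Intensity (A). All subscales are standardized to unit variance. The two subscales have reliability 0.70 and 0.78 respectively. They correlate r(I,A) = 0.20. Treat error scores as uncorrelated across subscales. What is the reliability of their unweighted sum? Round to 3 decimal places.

Var(I+A) = 2 + 2·[0.20] = 2 + 0.4 = 2.4.
Because errors are independent across components, Cov(Tᵢ,Tⱼ) = Cov(Xᵢ,Xⱼ); the off-diagonal part of the true-score variance is the same as above.
True-score variance = [0.70 + 0.78] + 0.4 = 1.48 + 0.4 = 1.88.
Reliability = 1.88 / 2.4 = 0.783.

0.783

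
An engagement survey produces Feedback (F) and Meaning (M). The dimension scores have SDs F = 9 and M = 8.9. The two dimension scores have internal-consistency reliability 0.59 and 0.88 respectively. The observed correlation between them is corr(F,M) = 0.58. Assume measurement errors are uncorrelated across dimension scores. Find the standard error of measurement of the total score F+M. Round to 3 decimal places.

Var(total) = 160.21 + 92.916 = 253.126.
True-score variance = 117.495 + 92.916 = 210.411, so reliability = 0.8312.
Error variance = 253.126 − 210.411 = 42.7152; SEM = √42.7152 = 6.536.

6.536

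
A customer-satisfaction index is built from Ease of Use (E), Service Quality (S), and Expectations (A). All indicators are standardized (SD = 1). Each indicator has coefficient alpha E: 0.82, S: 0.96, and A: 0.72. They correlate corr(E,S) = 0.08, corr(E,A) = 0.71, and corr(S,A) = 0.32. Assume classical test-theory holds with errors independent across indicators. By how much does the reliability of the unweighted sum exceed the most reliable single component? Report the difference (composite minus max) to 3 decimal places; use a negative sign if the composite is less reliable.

Var(sum) = 3 + 2.22 = 5.22; true-score variance = 2.5 + 2.22 = 4.72; composite reliability = 0.9042.
Max component reliability = 0.9600.
Difference = 0.9042 − 0.9600 = -0.056.

-0.056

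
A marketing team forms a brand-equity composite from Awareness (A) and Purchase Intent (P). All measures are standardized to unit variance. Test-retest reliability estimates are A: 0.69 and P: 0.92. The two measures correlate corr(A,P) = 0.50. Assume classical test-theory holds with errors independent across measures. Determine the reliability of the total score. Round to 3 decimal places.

Var(A+P) = 2 + 2·[0.50] = 2 + 1 = 3.
With uncorrelated errors the cross-covariances are all true-score covariance, so they carry over unchanged; only the diagonal terms shrink to ρᵢσᵢ².
True-score variance = [0.69 + 0.92] + 1 = 1.61 + 1 = 2.61.
Reliability = 2.61 / 3 = 0.870.

0.870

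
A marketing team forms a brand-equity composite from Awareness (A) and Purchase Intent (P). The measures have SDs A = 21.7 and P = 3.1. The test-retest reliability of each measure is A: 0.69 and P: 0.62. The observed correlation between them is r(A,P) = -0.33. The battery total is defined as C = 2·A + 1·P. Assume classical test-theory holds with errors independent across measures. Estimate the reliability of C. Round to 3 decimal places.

0.674

Var(C) = 2²·21.7² + 3.1² + 2·[2·21.7·3.1·(-0.33)] = 1893.17 − 88.7964 = 1804.37.
Under uncorrelated errors the observed covariances equal the true-score covariances, so only the own-variance terms attenuate.
True-score variance = [2²·21.7²·0.69 + 3.1²·0.62] − 88.7964 = 1305.61 − 88.7964 = 1216.82.
Reliability = 1216.82 / 1804.37 = 0.674.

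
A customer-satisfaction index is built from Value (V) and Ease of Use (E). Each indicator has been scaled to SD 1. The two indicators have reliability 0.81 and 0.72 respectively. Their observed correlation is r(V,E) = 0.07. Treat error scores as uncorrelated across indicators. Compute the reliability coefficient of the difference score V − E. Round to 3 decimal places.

0.747

Var(V−E) = 1 + 1 − 2·0.07 = 2 − 0.14 = 1.86.
Under uncorrelated errors the observed covariances equal the true-score covariances, so only the own-variance terms attenuate.
True-score variance = [0.81 + 0.72] − 0.14 = 1.53 − 0.14 = 1.39.
Reliability = 1.39 / 1.86 = 0.747.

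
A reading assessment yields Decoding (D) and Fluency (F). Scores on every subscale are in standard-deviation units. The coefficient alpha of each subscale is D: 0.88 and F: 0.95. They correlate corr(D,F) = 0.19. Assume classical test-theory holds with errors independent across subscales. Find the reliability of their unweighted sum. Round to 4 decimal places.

Var(D+F) = 2 + 2·[0.19] = 2 + 0.38 = 2.38.
Under uncorrelated errors the observed covariances equal the true-score covariances, so only the own-variance terms attenuate.
True-score variance = [0.88 + 0.95] + 0.38 = 1.83 + 0.38 = 2.21.
Reliability = 2.21 / 2.38 = 0.9286.

0.9286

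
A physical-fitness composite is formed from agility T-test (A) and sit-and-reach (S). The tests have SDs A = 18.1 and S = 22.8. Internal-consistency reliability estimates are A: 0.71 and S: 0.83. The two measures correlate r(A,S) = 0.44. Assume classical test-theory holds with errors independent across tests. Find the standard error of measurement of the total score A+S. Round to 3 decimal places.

Var(total) = 847.45 + 363.158 = 1210.61.
True-score variance = 664.07 + 363.158 = 1027.23, so reliability = 0.8485.
Error variance = 1210.61 − 1027.23 = 183.38; SEM = √183.38 = 13.542.

13.542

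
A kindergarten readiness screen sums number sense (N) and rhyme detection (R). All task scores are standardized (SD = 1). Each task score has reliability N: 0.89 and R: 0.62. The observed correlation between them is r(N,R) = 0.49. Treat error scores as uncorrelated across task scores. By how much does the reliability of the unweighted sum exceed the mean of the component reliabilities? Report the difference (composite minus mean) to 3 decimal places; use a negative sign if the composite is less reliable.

Var(sum) = 2 + 0.98 = 2.98; true-score variance = 1.51 + 0.98 = 2.49; composite reliability = 0.8356.
Mean component reliability = 0.7550.
Difference = 0.8356 − 0.7550 = 0.081.

0.081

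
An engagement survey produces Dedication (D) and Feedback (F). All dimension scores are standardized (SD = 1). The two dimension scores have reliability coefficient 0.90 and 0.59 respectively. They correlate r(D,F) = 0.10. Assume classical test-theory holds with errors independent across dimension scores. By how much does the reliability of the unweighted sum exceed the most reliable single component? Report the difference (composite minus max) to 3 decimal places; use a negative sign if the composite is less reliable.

-0.132

Var(sum) = 2 + 0.2 = 2.2; true-score variance = 1.49 + 0.2 = 1.69; composite reliability = 0.7682.
Max component reliability = 0.9000.
Difference = 0.7682 − 0.9000 = -0.132.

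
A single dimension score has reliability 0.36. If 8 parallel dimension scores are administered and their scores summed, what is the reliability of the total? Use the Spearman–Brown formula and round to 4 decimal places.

ρ_k = kρ / (1 + (k−1)ρ) = 8·0.36 / (1 + 7·0.36) = 2.880 / 3.520 = 0.8182.

0.8182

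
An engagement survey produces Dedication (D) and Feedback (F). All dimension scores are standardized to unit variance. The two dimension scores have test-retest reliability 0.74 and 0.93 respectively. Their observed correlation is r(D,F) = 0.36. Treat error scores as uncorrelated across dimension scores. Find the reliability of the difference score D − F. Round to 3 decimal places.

0.742

Var(D−F) = 1 + 1 − 2·0.36 = 2 − 0.72 = 1.28.
With uncorrelated errors the cross-covariances are all true-score covariance, so they carry over unchanged; only the diagonal terms shrink to ρᵢσᵢ².
True-score variance = [0.74 + 0.93] − 0.72 = 1.67 − 0.72 = 0.95.
Reliability = 0.95 / 1.28 = 0.742.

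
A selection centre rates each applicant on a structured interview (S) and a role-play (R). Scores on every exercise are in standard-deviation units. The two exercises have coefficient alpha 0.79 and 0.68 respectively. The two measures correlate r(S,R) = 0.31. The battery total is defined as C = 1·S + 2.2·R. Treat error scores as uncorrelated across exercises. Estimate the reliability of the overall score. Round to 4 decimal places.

0.7559

Var(C) = 1 + 2.2² + 2·[2.2·0.31] = 5.84 + 1.364 = 7.204.
With uncorrelated errors the cross-covariances are all true-score covariance, so they carry over unchanged; only the diagonal terms shrink to ρᵢσᵢ².
True-score variance = [0.79 + 2.2²·0.68] + 1.364 = 4.0812 + 1.364 = 5.4452.
Reliability = 5.4452 / 7.204 = 0.7559.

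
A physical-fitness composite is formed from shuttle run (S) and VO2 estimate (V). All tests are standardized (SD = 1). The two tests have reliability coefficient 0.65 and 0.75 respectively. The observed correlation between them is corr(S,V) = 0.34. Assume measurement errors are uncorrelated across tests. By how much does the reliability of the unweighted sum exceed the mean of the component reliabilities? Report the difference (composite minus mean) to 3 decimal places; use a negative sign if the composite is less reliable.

Var(sum) = 2 + 0.68 = 2.68; true-score variance = 1.4 + 0.68 = 2.08; composite reliability = 0.7761.
Mean component reliability = 0.7000.
Difference = 0.7761 − 0.7000 = 0.076.

0.076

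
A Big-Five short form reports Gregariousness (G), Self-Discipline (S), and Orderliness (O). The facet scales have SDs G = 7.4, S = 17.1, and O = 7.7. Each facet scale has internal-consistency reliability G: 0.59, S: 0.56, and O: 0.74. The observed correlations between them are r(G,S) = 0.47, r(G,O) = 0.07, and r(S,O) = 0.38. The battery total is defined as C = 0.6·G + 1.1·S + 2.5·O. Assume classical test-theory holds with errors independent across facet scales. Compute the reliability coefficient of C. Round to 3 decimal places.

0.766

Var(C) = 0.6²·7.4² + 1.1²·17.1² + 2.5²·7.7² + 2·[0.66·7.4·17.1·0.47 + 1.5·7.4·7.7·0.07 + 2.75·17.1·7.7·0.38] = 744.092 + 365.662 = 1109.75.
With uncorrelated errors the cross-covariances are all true-score covariance, so they carry over unchanged; only the diagonal terms shrink to ρᵢσᵢ².
True-score variance = [0.6²·7.4²·0.59 + 1.1²·17.1²·0.56 + 2.5²·7.7²·0.74] + 365.662 = 483.984 + 365.662 = 849.646.
Reliability = 849.646 / 1109.75 = 0.766.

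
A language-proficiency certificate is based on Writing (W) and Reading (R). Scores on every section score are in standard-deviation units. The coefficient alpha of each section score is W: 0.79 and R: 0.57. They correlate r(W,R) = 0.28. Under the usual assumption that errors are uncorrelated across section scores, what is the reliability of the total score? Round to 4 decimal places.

Var(W+R) = 2 + 2·[0.28] = 2 + 0.56 = 2.56.
With uncorrelated errors the cross-covariances are all true-score covariance, so they carry over unchanged; only the diagonal terms shrink to ρᵢσᵢ².
True-score variance = [0.79 + 0.57] + 0.56 = 1.36 + 0.56 = 1.92.
Reliability = 1.92 / 2.56 = 0.7500.

0.7500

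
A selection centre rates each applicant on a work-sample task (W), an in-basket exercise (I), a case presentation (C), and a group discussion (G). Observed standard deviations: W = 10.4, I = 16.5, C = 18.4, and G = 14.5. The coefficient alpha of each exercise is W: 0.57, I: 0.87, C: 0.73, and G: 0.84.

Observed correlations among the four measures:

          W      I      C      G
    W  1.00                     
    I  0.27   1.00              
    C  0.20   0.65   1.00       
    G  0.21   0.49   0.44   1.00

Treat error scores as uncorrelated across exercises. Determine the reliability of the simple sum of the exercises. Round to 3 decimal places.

0.898

Var(W+I+C+G) = 10.4² + 16.5² + 18.4² + 14.5² + 2·[10.4·16.5·0.27 + 10.4·18.4·0.20 + 10.4·14.5·0.21 + 16.5·18.4·0.65 + 16.5·14.5·0.49 + 18.4·14.5·0.44] = 929.22 + 1096.47 = 2025.69.
Under uncorrelated errors the observed covariances equal the true-score covariances, so only the own-variance terms attenuate.
True-score variance = [10.4²·0.57 + 16.5²·0.87 + 18.4²·0.73 + 14.5²·0.84] + 1096.47 = 722.267 + 1096.47 = 1818.74.
Reliability = 1818.74 / 2025.69 = 0.898.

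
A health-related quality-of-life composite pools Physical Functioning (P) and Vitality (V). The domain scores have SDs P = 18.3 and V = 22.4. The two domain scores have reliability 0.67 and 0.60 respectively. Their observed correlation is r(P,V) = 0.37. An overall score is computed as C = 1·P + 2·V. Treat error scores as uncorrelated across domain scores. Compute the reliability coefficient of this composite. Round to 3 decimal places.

Var(C) = 18.3² + 2²·22.4² + 2·[2·18.3·22.4·0.37] = 2341.93 + 606.682 = 2948.61.
Because errors are independent across components, Cov(Tᵢ,Tⱼ) = Cov(Xᵢ,Xⱼ); the off-diagonal part of the true-score variance is the same as above.
True-score variance = [18.3²·0.67 + 2²·22.4²·0.60] + 606.682 = 1428.6 + 606.682 = 2035.28.
Reliability = 2035.28 / 2948.61 = 0.690.

0.690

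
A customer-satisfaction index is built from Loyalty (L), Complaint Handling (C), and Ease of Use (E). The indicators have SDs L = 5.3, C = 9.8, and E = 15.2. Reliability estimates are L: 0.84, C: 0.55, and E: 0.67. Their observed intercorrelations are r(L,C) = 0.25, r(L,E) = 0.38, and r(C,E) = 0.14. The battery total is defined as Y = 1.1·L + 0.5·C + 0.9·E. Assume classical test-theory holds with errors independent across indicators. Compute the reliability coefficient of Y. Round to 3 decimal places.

Var(Y) = 1.1²·5.3² + 0.5²·9.8² + 0.9²·15.2² + 2·[0.55·5.3·9.8·0.25 + 0.99·5.3·15.2·0.38 + 0.45·9.8·15.2·0.14] = 245.141 + 93.6658 = 338.807.
Under uncorrelated errors the observed covariances equal the true-score covariances, so only the own-variance terms attenuate.
True-score variance = [1.1²·5.3²·0.84 + 0.5²·9.8²·0.55 + 0.9²·15.2²·0.67] + 93.6658 = 167.142 + 93.6658 = 260.807.
Reliability = 260.807 / 338.807 = 0.770.

0.770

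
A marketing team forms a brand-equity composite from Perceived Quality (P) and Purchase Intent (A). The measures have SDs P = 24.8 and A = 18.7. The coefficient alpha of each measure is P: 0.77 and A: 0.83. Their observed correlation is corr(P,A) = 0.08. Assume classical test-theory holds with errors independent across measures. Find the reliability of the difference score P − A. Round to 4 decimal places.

0.7744

Var(P−A) = 24.8² + 18.7² − 2·24.8·18.7·0.08 = 964.73 − 74.2016 = 890.528.
With uncorrelated errors the cross-covariances are all true-score covariance, so they carry over unchanged; only the diagonal terms shrink to ρᵢσᵢ².
True-score variance = [24.8²·0.77 + 18.7²·0.83] − 74.2016 = 763.823 − 74.2016 = 689.622.
Reliability = 689.622 / 890.528 = 0.7744.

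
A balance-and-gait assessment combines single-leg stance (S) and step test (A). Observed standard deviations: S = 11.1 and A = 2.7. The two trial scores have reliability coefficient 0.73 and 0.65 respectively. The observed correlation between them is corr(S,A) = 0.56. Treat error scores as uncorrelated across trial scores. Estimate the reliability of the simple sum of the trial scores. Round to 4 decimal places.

Var(S+A) = 11.1² + 2.7² + 2·[11.1·2.7·0.56] = 130.5 + 33.5664 = 164.066.
Because errors are independent across components, Cov(Tᵢ,Tⱼ) = Cov(Xᵢ,Xⱼ); the off-diagonal part of the true-score variance is the same as above.
True-score variance = [11.1²·0.73 + 2.7²·0.65] + 33.5664 = 94.6818 + 33.5664 = 128.248.
Reliability = 128.248 / 164.066 = 0.7817.

0.7817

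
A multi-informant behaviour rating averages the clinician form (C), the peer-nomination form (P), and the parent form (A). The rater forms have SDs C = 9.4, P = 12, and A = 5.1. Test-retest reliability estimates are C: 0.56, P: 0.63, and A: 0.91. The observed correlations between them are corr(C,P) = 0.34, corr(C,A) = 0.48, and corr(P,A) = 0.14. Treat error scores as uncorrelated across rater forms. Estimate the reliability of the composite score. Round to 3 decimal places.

Var(C+P+A) = 9.4² + 12² + 5.1² + 2·[9.4·12·0.34 + 9.4·5.1·0.48 + 12·5.1·0.14] = 258.37 + 139.862 = 398.232.
With uncorrelated errors the cross-covariances are all true-score covariance, so they carry over unchanged; only the diagonal terms shrink to ρᵢσᵢ².
True-score variance = [9.4²·0.56 + 12²·0.63 + 5.1²·0.91] + 139.862 = 163.871 + 139.862 = 303.733.
Reliability = 303.733 / 398.232 = 0.763.

0.763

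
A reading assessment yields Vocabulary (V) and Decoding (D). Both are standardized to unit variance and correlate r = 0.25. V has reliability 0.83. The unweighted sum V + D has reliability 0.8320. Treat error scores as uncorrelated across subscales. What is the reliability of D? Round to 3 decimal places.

0.750

Var(V+D) = 2 + 2·0.25 = 2.500.
True-score variance = ρ_V + ρ_D + 2·0.25, so 0.8320 = (0.83 + ρ_D + 0.50) / 2.500.
ρ_D = 0.8320·2.500 − 0.83 − 0.50 = 0.750.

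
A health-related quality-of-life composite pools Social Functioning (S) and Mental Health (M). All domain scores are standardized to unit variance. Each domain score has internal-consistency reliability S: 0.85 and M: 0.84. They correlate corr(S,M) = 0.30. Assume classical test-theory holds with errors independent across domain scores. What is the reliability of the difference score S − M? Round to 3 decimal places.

0.779

Var(S−M) = 1 + 1 − 2·0.30 = 2 − 0.6 = 1.4.
Because errors are independent across components, Cov(Tᵢ,Tⱼ) = Cov(Xᵢ,Xⱼ); the off-diagonal part of the true-score variance is the same as above.
True-score variance = [0.85 + 0.84] − 0.6 = 1.69 − 0.6 = 1.09.
Reliability = 1.09 / 1.4 = 0.779.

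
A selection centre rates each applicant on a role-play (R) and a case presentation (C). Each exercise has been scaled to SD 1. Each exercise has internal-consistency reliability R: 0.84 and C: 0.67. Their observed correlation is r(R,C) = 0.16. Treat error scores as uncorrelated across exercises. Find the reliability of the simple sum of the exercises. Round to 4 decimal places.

Var(R+C) = 2 + 2·[0.16] = 2 + 0.32 = 2.32.
Because errors are independent across components, Cov(Tᵢ,Tⱼ) = Cov(Xᵢ,Xⱼ); the off-diagonal part of the true-score variance is the same as above.
True-score variance = [0.84 + 0.67] + 0.32 = 1.51 + 0.32 = 1.83.
Reliability = 1.83 / 2.32 = 0.7888.

0.7888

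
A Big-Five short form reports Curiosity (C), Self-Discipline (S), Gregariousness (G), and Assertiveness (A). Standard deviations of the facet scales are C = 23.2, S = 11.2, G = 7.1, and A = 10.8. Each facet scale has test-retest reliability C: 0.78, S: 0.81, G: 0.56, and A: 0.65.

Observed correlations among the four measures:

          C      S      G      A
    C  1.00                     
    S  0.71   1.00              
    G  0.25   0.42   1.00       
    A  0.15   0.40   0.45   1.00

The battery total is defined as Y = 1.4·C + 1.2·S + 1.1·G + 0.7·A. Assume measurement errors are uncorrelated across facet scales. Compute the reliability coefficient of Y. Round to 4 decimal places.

0.8693

Var(Y) = 1.4²·23.2² + 1.2²·11.2² + 1.1²·7.1² + 0.7²·10.8² + 2·[1.68·23.2·11.2·0.71 + 1.54·23.2·7.1·0.25 + 0.98·23.2·10.8·0.15 + 1.32·11.2·7.1·0.42 + 0.84·11.2·10.8·0.40 + 0.77·7.1·10.8·0.45] = 1353.73 + 1042.97 = 2396.7.
Under uncorrelated errors the observed covariances equal the true-score covariances, so only the own-variance terms attenuate.
True-score variance = [1.4²·23.2²·0.78 + 1.2²·11.2²·0.81 + 1.1²·7.1²·0.56 + 0.7²·10.8²·0.65] + 1042.97 = 1040.48 + 1042.97 = 2083.45.
Reliability = 2083.45 / 2396.7 = 0.8693.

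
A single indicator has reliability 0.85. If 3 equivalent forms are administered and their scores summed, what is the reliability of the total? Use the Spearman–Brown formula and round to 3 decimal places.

ρ_k = kρ / (1 + (k−1)ρ) = 3·0.85 / (1 + 2·0.85) = 2.550 / 2.700 = 0.944.

0.944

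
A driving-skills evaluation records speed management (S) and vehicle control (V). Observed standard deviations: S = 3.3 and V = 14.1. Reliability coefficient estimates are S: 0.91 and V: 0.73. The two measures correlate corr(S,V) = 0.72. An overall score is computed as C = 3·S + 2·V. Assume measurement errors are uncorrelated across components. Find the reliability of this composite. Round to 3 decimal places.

0.827

Var(C) = 3²·3.3² + 2²·14.1² + 2·[6·3.3·14.1·0.72] = 893.25 + 402.019 = 1295.27.
Because errors are independent across components, Cov(Tᵢ,Tⱼ) = Cov(Xᵢ,Xⱼ); the off-diagonal part of the true-score variance is the same as above.
True-score variance = [3²·3.3²·0.91 + 2²·14.1²·0.73] + 402.019 = 669.714 + 402.019 = 1071.73.
Reliability = 1071.73 / 1295.27 = 0.827.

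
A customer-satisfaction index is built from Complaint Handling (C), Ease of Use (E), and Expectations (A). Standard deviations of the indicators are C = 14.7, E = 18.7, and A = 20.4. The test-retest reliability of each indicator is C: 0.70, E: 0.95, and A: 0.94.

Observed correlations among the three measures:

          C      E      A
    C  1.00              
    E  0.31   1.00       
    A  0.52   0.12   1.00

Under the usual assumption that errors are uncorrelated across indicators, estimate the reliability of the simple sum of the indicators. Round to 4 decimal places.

Var(C+E+A) = 14.7² + 18.7² + 20.4² + 2·[14.7·18.7·0.31 + 14.7·20.4·0.52 + 18.7·20.4·0.12] = 981.94 + 573.862 = 1555.8.
With uncorrelated errors the cross-covariances are all true-score covariance, so they carry over unchanged; only the diagonal terms shrink to ρᵢσᵢ².
True-score variance = [14.7²·0.70 + 18.7²·0.95 + 20.4²·0.94] + 573.862 = 874.659 + 573.862 = 1448.52.
Reliability = 1448.52 / 1555.8 = 0.9310.

0.9310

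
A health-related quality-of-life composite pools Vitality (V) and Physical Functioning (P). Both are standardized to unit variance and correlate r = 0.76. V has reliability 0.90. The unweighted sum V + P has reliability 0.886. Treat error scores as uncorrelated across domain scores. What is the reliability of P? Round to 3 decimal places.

0.699

Var(V+P) = 2 + 2·0.76 = 3.520.
True-score variance = ρ_V + ρ_P + 2·0.76, so 0.886 = (0.90 + ρ_P + 1.52) / 3.520.
ρ_P = 0.886·3.520 − 0.90 − 1.52 = 0.699.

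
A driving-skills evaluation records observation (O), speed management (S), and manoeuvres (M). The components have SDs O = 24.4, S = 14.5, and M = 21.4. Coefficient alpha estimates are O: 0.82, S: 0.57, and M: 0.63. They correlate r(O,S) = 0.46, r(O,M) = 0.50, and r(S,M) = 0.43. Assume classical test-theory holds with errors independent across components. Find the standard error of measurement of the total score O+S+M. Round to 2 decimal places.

Var(total) = 1263.57 + 1114.51 = 2378.08.
True-score variance = 896.552 + 1114.51 = 2011.07, so reliability = 0.8457.
Error variance = 2378.08 − 2011.07 = 367.017; SEM = √367.017 = 19.16.

19.16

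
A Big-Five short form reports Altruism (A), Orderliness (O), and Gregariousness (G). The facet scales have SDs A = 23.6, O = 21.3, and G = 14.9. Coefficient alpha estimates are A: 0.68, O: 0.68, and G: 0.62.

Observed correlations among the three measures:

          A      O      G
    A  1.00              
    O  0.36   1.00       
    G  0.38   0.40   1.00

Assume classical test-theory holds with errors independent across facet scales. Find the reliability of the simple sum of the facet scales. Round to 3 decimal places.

Var(A+O+G) = 23.6² + 21.3² + 14.9² + 2·[23.6·21.3·0.36 + 23.6·14.9·0.38 + 21.3·14.9·0.40] = 1232.66 + 883.072 = 2115.73.
With uncorrelated errors the cross-covariances are all true-score covariance, so they carry over unchanged; only the diagonal terms shrink to ρᵢσᵢ².
True-score variance = [23.6²·0.68 + 21.3²·0.68 + 14.9²·0.62] + 883.072 = 824.888 + 883.072 = 1707.96.
Reliability = 1707.96 / 2115.73 = 0.807.

0.807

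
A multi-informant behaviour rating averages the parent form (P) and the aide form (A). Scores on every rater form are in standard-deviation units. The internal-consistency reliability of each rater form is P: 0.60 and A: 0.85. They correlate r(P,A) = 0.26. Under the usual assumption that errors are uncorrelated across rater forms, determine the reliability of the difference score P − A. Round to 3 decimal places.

0.628

Var(P−A) = 1 + 1 − 2·0.26 = 2 − 0.52 = 1.48.
Because errors are independent across components, Cov(Tᵢ,Tⱼ) = Cov(Xᵢ,Xⱼ); the off-diagonal part of the true-score variance is the same as above.
True-score variance = [0.60 + 0.85] − 0.52 = 1.45 − 0.52 = 0.93.
Reliability = 0.93 / 1.48 = 0.628.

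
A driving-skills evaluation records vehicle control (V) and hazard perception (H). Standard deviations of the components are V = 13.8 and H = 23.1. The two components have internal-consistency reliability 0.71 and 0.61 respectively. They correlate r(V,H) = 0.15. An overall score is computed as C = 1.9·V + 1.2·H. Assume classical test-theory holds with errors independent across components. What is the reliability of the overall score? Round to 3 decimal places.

Var(C) = 1.9²·13.8² + 1.2²·23.1² + 2·[2.28·13.8·23.1·0.15] = 1455.89 + 218.046 = 1673.93.
Because errors are independent across components, Cov(Tᵢ,Tⱼ) = Cov(Xᵢ,Xⱼ); the off-diagonal part of the true-score variance is the same as above.
True-score variance = [1.9²·13.8²·0.71 + 1.2²·23.1²·0.61] + 218.046 = 956.84 + 218.046 = 1174.89.
Reliability = 1174.89 / 1673.93 = 0.702.

0.702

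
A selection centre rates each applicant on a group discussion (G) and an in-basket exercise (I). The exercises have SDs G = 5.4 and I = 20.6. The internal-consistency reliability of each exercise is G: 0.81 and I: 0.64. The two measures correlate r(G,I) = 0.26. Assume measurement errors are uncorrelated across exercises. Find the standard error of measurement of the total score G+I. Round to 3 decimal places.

Var(total) = 453.52 + 57.8448 = 511.365.
True-score variance = 295.21 + 57.8448 = 353.055, so reliability = 0.6904.
Error variance = 511.365 − 353.055 = 158.31; SEM = √158.31 = 12.582.

12.582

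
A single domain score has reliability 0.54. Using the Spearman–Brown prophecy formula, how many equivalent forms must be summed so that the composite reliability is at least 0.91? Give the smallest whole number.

9

k ≥ ρ*(1−ρ₁)/(ρ₁(1−ρ*)) = 0.91·0.46 / (0.54·0.09) = 8.613.
Smallest integer k = 9.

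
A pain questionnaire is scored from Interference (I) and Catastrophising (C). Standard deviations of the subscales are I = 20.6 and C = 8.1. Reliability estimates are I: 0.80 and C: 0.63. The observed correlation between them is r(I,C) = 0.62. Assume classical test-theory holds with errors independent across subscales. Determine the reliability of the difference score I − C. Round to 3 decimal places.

Var(I−C) = 20.6² + 8.1² − 2·20.6·8.1·0.62 = 489.97 − 206.906 = 283.064.
Because errors are independent across components, Cov(Tᵢ,Tⱼ) = Cov(Xᵢ,Xⱼ); the off-diagonal part of the true-score variance is the same as above.
True-score variance = [20.6²·0.80 + 8.1²·0.63] − 206.906 = 380.822 − 206.906 = 173.916.
Reliability = 173.916 / 283.064 = 0.614.

0.614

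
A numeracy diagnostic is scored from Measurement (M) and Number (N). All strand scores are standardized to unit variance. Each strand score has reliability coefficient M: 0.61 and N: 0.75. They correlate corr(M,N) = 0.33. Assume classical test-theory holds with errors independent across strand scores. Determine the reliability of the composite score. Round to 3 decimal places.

0.759

Var(M+N) = 2 + 2·[0.33] = 2 + 0.66 = 2.66.
Because errors are independent across components, Cov(Tᵢ,Tⱼ) = Cov(Xᵢ,Xⱼ); the off-diagonal part of the true-score variance is the same as above.
True-score variance = [0.61 + 0.75] + 0.66 = 1.36 + 0.66 = 2.02.
Reliability = 2.02 / 2.66 = 0.759.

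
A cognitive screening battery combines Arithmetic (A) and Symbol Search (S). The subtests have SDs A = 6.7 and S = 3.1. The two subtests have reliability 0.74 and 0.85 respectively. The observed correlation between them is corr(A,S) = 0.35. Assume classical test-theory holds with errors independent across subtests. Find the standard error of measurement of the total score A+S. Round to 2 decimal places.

3.62

Var(total) = 54.5 + 14.539 = 69.039.
True-score variance = 41.3871 + 14.539 = 55.9261, so reliability = 0.8101.
Error variance = 69.039 − 55.9261 = 13.1129; SEM = √13.1129 = 3.62.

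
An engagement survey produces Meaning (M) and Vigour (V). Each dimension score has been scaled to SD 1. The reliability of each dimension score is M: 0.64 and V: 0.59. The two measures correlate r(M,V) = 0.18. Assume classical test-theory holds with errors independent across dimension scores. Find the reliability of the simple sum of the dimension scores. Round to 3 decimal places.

Var(M+V) = 2 + 2·[0.18] = 2 + 0.36 = 2.36.
Because errors are independent across components, Cov(Tᵢ,Tⱼ) = Cov(Xᵢ,Xⱼ); the off-diagonal part of the true-score variance is the same as above.
True-score variance = [0.64 + 0.59] + 0.36 = 1.23 + 0.36 = 1.59.
Reliability = 1.59 / 2.36 = 0.674.

0.674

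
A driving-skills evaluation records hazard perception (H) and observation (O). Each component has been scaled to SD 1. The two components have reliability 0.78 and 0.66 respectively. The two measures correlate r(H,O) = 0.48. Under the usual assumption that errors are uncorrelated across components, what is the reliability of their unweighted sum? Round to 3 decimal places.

0.811

Var(H+O) = 2 + 2·[0.48] = 2 + 0.96 = 2.96.
With uncorrelated errors the cross-covariances are all true-score covariance, so they carry over unchanged; only the diagonal terms shrink to ρᵢσᵢ².
True-score variance = [0.78 + 0.66] + 0.96 = 1.44 + 0.96 = 2.4.
Reliability = 2.4 / 2.96 = 0.811.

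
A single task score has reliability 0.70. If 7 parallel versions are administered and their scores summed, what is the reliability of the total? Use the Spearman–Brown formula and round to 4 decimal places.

0.9423

ρ_k = kρ / (1 + (k−1)ρ) = 7·0.70 / (1 + 6·0.70) = 4.900 / 5.200 = 0.9423.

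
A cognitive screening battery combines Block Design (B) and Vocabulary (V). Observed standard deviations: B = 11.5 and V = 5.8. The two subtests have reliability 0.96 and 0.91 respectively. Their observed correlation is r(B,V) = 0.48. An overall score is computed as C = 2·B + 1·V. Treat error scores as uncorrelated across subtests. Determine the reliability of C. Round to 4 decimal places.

Var(C) = 2²·11.5² + 5.8² + 2·[2·11.5·5.8·0.48] = 562.64 + 128.064 = 690.704.
With uncorrelated errors the cross-covariances are all true-score covariance, so they carry over unchanged; only the diagonal terms shrink to ρᵢσᵢ².
True-score variance = [2²·11.5²·0.96 + 5.8²·0.91] + 128.064 = 538.452 + 128.064 = 666.516.
Reliability = 666.516 / 690.704 = 0.9650.

0.9650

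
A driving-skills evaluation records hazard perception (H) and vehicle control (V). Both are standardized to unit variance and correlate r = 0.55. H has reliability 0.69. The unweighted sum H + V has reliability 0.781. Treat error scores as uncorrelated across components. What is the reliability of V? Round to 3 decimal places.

0.631

Var(H+V) = 2 + 2·0.55 = 3.100.
True-score variance = ρ_H + ρ_V + 2·0.55, so 0.781 = (0.69 + ρ_V + 1.10) / 3.100.
ρ_V = 0.781·3.100 − 0.69 − 1.10 = 0.631.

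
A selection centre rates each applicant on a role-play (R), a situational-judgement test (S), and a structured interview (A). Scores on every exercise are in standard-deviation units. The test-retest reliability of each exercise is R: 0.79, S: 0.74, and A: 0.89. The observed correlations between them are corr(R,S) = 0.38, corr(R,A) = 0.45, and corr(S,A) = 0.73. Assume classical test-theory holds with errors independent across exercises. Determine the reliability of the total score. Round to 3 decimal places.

0.905

Var(R+S+A) = 3 + 2·[0.38 + 0.45 + 0.73] = 3 + 3.12 = 6.12.
With uncorrelated errors the cross-covariances are all true-score covariance, so they carry over unchanged; only the diagonal terms shrink to ρᵢσᵢ².
True-score variance = [0.79 + 0.74 + 0.89] + 3.12 = 2.42 + 3.12 = 5.54.
Reliability = 5.54 / 6.12 = 0.905.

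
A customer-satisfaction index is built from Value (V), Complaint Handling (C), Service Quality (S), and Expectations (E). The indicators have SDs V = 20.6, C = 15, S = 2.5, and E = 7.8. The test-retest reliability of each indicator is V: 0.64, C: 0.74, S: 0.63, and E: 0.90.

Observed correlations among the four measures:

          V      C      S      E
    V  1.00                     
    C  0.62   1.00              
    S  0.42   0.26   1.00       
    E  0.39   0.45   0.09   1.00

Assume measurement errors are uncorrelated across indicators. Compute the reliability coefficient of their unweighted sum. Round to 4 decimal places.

0.8427

Var(V+C+S+E) = 20.6² + 15² + 2.5² + 7.8² + 2·[20.6·15·0.62 + 20.6·2.5·0.42 + 20.6·7.8·0.39 + 15·2.5·0.26 + 15·7.8·0.45 + 2.5·7.8·0.09] = 716.45 + 680.06 = 1396.51.
With uncorrelated errors the cross-covariances are all true-score covariance, so they carry over unchanged; only the diagonal terms shrink to ρᵢσᵢ².
True-score variance = [20.6²·0.64 + 15²·0.74 + 2.5²·0.63 + 7.8²·0.90] + 680.06 = 496.784 + 680.06 = 1176.84.
Reliability = 1176.84 / 1396.51 = 0.8427.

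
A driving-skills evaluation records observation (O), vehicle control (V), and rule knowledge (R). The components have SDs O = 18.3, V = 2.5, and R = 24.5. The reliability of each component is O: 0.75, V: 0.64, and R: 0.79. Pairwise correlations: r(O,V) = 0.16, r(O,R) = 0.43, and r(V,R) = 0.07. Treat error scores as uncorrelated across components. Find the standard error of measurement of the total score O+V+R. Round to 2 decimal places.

14.56

Var(total) = 941.39 + 408.796 = 1350.19.
True-score variance = 729.365 + 408.796 = 1138.16, so reliability = 0.8430.
Error variance = 1350.19 − 1138.16 = 212.025; SEM = √212.025 = 14.56.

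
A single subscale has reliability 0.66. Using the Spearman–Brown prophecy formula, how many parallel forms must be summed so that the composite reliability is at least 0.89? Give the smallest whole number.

5

k ≥ ρ*(1−ρ₁)/(ρ₁(1−ρ*)) = 0.89·0.34 / (0.66·0.11) = 4.168.
Smallest integer k = 5.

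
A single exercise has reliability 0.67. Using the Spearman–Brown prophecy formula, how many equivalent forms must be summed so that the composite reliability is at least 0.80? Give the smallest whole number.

2

k ≥ ρ*(1−ρ₁)/(ρ₁(1−ρ*)) = 0.80·0.33 / (0.67·0.20) = 1.970.
Smallest integer k = 2.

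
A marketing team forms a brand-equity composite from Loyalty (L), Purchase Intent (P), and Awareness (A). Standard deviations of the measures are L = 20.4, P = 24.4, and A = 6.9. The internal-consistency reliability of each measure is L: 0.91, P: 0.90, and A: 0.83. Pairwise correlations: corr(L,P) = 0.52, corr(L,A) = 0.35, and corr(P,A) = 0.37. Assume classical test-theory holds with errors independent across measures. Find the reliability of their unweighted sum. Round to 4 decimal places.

0.9416

Var(L+P+A) = 20.4² + 24.4² + 6.9² + 2·[20.4·24.4·0.52 + 20.4·6.9·0.35 + 24.4·6.9·0.37] = 1059.13 + 740.789 = 1799.92.
Under uncorrelated errors the observed covariances equal the true-score covariances, so only the own-variance terms attenuate.
True-score variance = [20.4²·0.91 + 24.4²·0.90 + 6.9²·0.83] + 740.789 = 954.046 + 740.789 = 1694.83.
Reliability = 1694.83 / 1799.92 = 0.9416.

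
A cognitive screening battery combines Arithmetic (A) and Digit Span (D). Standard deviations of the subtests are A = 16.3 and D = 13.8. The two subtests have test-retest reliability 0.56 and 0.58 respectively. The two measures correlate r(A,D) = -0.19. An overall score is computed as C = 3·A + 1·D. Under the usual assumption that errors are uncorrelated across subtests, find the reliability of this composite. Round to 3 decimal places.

Var(C) = 3²·16.3² + 13.8² + 2·[3·16.3·13.8·(-0.19)] = 2581.65 − 256.432 = 2325.22.
Under uncorrelated errors the observed covariances equal the true-score covariances, so only the own-variance terms attenuate.
True-score variance = [3²·16.3²·0.56 + 13.8²·0.58] − 256.432 = 1449.53 − 256.432 = 1193.1.
Reliability = 1193.1 / 2325.22 = 0.513.

0.513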